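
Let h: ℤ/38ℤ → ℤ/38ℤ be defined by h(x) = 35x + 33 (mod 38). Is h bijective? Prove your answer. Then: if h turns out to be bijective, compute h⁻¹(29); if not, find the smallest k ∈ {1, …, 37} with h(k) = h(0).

14

Recall that h is injective if h(s) = h(t) implies s = t.
If h(s) = h(t), then 35s ≡ 35t (mod 38). Because gcd(35, 38) = 1, we may cancel 35 to get s ≡ t (mod 38).
We now compute 35⁻¹ mod 38 explicitly. Euclid's algorithm: 38 = 1·35 + 3, 35 = 11·3 + 2, 3 = 1·2 + 1; back-substituting gives 1 = 25·35 − 23·38, so 35⁻¹ ≡ 25 (mod 38).
Then y ↦ 25(y − 33) is a two-sided inverse to h, so every y ∈ ℤ/38ℤ has a preimage.
Hence h is bijective.
Since h is bijective, we compute h⁻¹(29): solve 35x + 33 ≡ 29 (mod 38), i.e. 35x ≡ 34 (mod 38).
Multiplying by 35⁻¹ = 25 gives x ≡ 25·34 = 850 = 22·38 + 14 ≡ 14 (mod 38).
Check: h(14) = 35·14 + 33 = 523 = 13·38 + 29 ≡ 29 (mod 38).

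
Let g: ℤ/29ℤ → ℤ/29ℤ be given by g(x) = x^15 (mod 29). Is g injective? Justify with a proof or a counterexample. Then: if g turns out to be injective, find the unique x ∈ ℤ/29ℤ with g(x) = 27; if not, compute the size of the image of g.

2

Since 29 is prime, the nonzero elements of ℤ/29ℤ form a cyclic group of order 28.
As gcd(15, 28) = 1, raising to the 15th power is a bijection on this group: if a^15 ≡ b^15 then (ab^{−1})^15 = 1, and the only element of order dividing gcd(15, 28) = 1 is 1, so a = b.
With g(0) = 0 this makes g injective on all of ℤ/29ℤ, hence bijective (finite equal-size domain and codomain). In particular g is injective.
Since g is injective, we find the preimage of 27. The inverse of x ↦ x^15 on (ℤ/29ℤ)^× is x ↦ x^15, because 15·15 = 225 = 8·28 + 1 ≡ 1 (mod 28) and x^{28} = 1 for x ≠ 0 (Fermat). So g⁻¹(27) = 27^15 mod 29.
Repeated squaring mod 29: 27^1 ≡ 27, 27^2 ≡ 27² = 729 ≡ 4, 27^4 ≡ 4² = 16, 27^8 ≡ 16² = 256 ≡ 24. Since 15 = 8 + 4 + 2 + 1, 27^15 ≡ 24·16·4·27: 24·16 = 384 ≡ 7, then 7·4 = 28, then 28·27 = 756 ≡ 2. So 27^15 ≡ 2 (mod 29).
Hence g⁻¹(27) = 2.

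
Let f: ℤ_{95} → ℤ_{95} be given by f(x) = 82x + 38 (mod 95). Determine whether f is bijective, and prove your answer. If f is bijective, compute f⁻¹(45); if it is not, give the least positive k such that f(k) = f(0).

If f(u) = f(v), then 82u ≡ 82v (mod 95). Because gcd(82, 95) = 1, we may cancel 82 to get u ≡ v (mod 95).
We now compute 82⁻¹ mod 95 explicitly. Euclid's algorithm: 95 = 1·82 + 13, 82 = 6·13 + 4, 13 = 3·4 + 1; back-substituting gives 1 = 73·82 − 63·95, so 82⁻¹ ≡ 73 (mod 95).
Then y ↦ 73(y − 38) is a two-sided inverse to f, so every y ∈ ℤ_{95} has a preimage.
So f is bijective.
Since f is bijective, we compute f⁻¹(45): solve 82x + 38 ≡ 45 (mod 95), i.e. 82x ≡ 7 (mod 95).
Multiplying by 82⁻¹ = 73 gives x ≡ 73·7 = 511 = 5·95 + 36 ≡ 36 (mod 95).
Check: f(36) = 82·36 + 38 = 2990 = 31·95 + 45 ≡ 45 (mod 95).

36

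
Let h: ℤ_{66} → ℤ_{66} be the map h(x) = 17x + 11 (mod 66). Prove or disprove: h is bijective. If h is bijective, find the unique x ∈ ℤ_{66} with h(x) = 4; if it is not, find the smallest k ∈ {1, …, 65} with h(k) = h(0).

Recall: injectivity means: for all u, v in the domain, h(u) = h(v) implies u = v.
If h(u) = h(v), then 17u ≡ 17v (mod 66). Because gcd(17, 66) = 1, we may cancel 17 to get u ≡ v (mod 66).
We now compute 17⁻¹ mod 66 explicitly. Euclid's algorithm: 66 = 3·17 + 15, 17 = 1·15 + 2, 15 = 7·2 + 1; back-substituting gives 1 = 35·17 − 9·66, so 17⁻¹ ≡ 35 (mod 66).
Then y ↦ 35(y − 11) is a two-sided inverse to h, so every y ∈ ℤ_{66} has a preimage.
Hence h is bijective.
Since h is bijective, we find h⁻¹(4): we need 17x ≡ 4 − 11 ≡ 59 (mod 66). Using 17⁻¹ = 35: x ≡ 35·59 = 2065 = 31·66 + 19, so x = 19.
Check: h(19) = 17·19 + 11 = 334 = 5·66 + 4 ≡ 4 (mod 66).

19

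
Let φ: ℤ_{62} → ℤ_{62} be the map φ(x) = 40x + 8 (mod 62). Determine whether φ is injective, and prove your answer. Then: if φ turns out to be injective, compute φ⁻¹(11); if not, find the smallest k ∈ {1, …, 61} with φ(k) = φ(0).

31

We have gcd(40, 62) = 2 > 1. Taking a = 0 and b = 31: φ(0) = 8 and φ(31) = 40·31 + 8 = 1248 ≡ 8 (mod 62).
So φ(0) = φ(31) while 0 ≠ 31, therefore φ is not injective.
Since φ is not injective, we find the least positive k with φ(k) = φ(0): this means 40k ≡ 0 (mod 62), i.e. 62 ∣ 40k. Since gcd(40, 62) = 2, dividing through by 2 this holds exactly when 31 ∣ 20k, and as gcd(20, 31) = 1, exactly when 31 ∣ k.
The smallest positive such k is 31.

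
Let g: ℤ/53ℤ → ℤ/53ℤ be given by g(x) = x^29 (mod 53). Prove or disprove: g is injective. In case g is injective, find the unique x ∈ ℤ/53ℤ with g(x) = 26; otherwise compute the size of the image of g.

Since 53 is prime, the nonzero elements of ℤ/53ℤ form a cyclic group of order 52.
As gcd(29, 52) = 1, raising to the 29th power is a bijection on this group: if a^29 ≡ b^29 then (ab^{−1})^29 = 1, and the only element of order dividing gcd(29, 52) = 1 is 1, so a = b.
With g(0) = 0 this makes g injective on all of ℤ/53ℤ, hence bijective (finite equal-size domain and codomain). In particular g is injective.
Since g is injective, we find the preimage of 26. The inverse of x ↦ x^29 on (ℤ/53ℤ)^× is x ↦ x^9, because 29·9 = 261 = 5·52 + 1 ≡ 1 (mod 52) and x^{52} = 1 for x ≠ 0 (Fermat). So g⁻¹(26) = 26^9 mod 53.
Repeated squaring mod 53: 26^1 ≡ 26, 26^2 ≡ 26² = 676 ≡ 40, 26^4 ≡ 40² = 1600 ≡ 10, 26^8 ≡ 10² = 100 ≡ 47. Since 9 = 8 + 1, 26^9 ≡ 47·26: 47·26 = 1222 ≡ 3. So 26^9 ≡ 3 (mod 53).
Hence g⁻¹(26) = 3.

3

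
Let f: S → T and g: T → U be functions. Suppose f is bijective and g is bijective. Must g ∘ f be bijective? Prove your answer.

Injectivity: if g(f(s)) = g(f(t)) then f(s) = f(t) (g injective) so s = t (f injective).
Surjectivity: for c ∈ U pick b with g(b) = c, then a with f(a) = b; then (g ∘ f)(a) = c.
So g ∘ f is bijective.

bijective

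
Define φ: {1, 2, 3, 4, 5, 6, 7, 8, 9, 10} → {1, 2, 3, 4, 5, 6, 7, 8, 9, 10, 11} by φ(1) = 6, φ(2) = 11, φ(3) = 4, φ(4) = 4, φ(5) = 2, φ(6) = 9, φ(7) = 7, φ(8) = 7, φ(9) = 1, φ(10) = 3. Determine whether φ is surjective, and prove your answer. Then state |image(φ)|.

No element maps to 5, so φ is not surjective.
The image of φ is {1, 2, 3, 4, 6, 7, 9, 11}, which has 8 elements.

8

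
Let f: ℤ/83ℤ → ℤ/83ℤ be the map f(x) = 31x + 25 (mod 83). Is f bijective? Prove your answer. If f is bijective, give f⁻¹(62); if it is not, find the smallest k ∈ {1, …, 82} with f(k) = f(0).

Recall: injectivity means: for all s, t in the domain, f(s) = f(t) implies s = t.
If f(s) = f(t), then 31s ≡ 31t (mod 83). Because gcd(31, 83) = 1, we may cancel 31 to get s ≡ t (mod 83).
We now compute 31⁻¹ mod 83 explicitly. Euclid's algorithm: 83 = 2·31 + 21, 31 = 1·21 + 10, 21 = 2·10 + 1; back-substituting gives 1 = 75·31 − 28·83, so 31⁻¹ ≡ 75 (mod 83).
For any y ∈ ℤ/83ℤ, x = 75(y − 25) mod 83 satisfies f(x) = 31·75(y − 25) + 25 ≡ y (since 31·75 ≡ 1 mod 83). So every y has a preimage.
Hence f is bijective.
Since f is bijective, we find f⁻¹(62): we need 31x ≡ 62 − 25 ≡ 37 (mod 83). Using 31⁻¹ = 75: x ≡ 75·37 = 2775 = 33·83 + 36, so x = 36.
Check: f(36) = 31·36 + 25 = 1141 = 13·83 + 62 ≡ 62 (mod 83).

36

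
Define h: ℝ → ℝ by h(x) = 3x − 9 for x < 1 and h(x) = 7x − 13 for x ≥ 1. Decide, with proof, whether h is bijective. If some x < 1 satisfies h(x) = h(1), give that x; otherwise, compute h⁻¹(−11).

-2/3

Both pieces are strictly increasing (slopes 3 and 7), so each is injective on its own interval.
The left piece maps (−∞, 1) onto (−∞, −6); the right piece maps [1, ∞) onto [−6, ∞).
Since −6 = −6, the images partition ℝ: h is injective and surjective, hence bijective.
Because the two images are disjoint, no x < 1 has h(x) = h(1), so we compute h⁻¹(−11): −11 lies in (−∞, −6), so solve 3x − 9 = −11: x = (−11 + 9)/3 = −2/3.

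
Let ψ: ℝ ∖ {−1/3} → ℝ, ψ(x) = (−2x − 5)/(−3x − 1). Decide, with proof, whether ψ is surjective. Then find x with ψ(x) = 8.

-3/22

If ψ(x) = 2/3, cross-multiplying gives −3(−2x − 5) = −2(−3x − 1), which simplifies to 15 = 2 — false.  So 2/3 has no preimage and ψ is not surjective.
Solving ψ(x) = 8: cross-multiplying gives −2x − 5 = 8(−3x − 1), which rearranges to 22x = −3, so x = −3/22.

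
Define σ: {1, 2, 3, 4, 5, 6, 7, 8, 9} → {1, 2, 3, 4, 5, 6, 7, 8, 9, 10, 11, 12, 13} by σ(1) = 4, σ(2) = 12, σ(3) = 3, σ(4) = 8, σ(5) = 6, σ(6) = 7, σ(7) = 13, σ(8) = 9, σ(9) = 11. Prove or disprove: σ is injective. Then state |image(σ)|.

9

The values σ(1), …, σ(9) are 4, 12, 3, 8, 6, 7, 13, 9, 11 — all distinct.
So σ(u) = σ(v) only when u = v, and σ is injective.
The image of σ is {3, 4, 6, 7, 8, 9, 11, 12, 13}, which has 9 elements.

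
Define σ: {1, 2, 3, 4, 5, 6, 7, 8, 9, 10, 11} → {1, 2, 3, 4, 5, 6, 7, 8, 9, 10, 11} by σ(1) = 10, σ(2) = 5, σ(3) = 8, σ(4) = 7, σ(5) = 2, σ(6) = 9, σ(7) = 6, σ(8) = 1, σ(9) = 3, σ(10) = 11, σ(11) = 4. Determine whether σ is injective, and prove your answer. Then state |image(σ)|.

The values σ(1), …, σ(11) are 10, 5, 8, 7, 2, 9, 6, 1, 3, 11, 4 — all distinct.
So σ(x_1) = σ(x_2) only when x_1 = x_2, and σ is injective.
The image of σ is {1, 2, 3, 4, 5, 6, 7, 8, 9, 10, 11}, which has 11 elements.

11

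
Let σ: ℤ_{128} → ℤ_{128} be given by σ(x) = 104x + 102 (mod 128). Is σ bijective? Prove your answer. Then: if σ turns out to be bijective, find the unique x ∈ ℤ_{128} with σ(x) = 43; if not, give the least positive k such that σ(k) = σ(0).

16

By definition, injectivity means: for all s, t in the domain, σ(s) = σ(t) implies s = t.
We have gcd(104, 128) = 8 > 1. Taking s = 0 and t = 16: σ(0) = 102 and σ(16) = 104·16 + 102 = 1766 ≡ 102 (mod 128).
So σ(0) = σ(16) while 0 ≠ 16, therefore σ is not injective, hence not bijective.
Since σ is not bijective, we find the least positive k with σ(k) = σ(0): this means 104k ≡ 0 (mod 128), i.e. 128 ∣ 104k. Since gcd(104, 128) = 8, dividing through by 8 this holds exactly when 16 ∣ 13k, and as gcd(13, 16) = 1, exactly when 16 ∣ k.
The smallest positive such k is 16.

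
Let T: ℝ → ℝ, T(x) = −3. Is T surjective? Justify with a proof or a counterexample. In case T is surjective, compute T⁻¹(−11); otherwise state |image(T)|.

1

T(x) = −3 for all x, so −2 has no preimage and T is not surjective.
Since T is not surjective, we state |image(T)|: the image of T is {−3}, which has 1 element.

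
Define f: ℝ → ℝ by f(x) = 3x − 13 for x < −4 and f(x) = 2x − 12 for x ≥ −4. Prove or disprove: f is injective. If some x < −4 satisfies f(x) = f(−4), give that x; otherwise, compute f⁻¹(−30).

-17/3

Both pieces are strictly increasing (slopes 3 and 2), so each is injective on its own interval.
The left piece maps (−∞, −4) onto (−∞, −25); the right piece maps [−4, ∞) onto [−20, ∞).
These images are disjoint, so no value is attained by both pieces. Therefore f is injective.
Because the two images are disjoint, no x < −4 has f(x) = f(−4), so we compute f⁻¹(−30): −30 lies in (−∞, −25), so solve 3x − 13 = −30: x = (−30 + 13)/3 = −17/3.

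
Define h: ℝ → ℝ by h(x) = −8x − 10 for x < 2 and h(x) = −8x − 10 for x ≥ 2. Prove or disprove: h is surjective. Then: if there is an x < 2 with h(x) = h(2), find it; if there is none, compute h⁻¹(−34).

3

Both pieces are strictly decreasing (slopes −8 and −8), so each is injective on its own interval.
The left piece maps (−∞, 2) onto (−26, ∞); the right piece maps [2, ∞) onto (−∞, −26].
These images together cover ℝ, so h is surjective.
Because the two images are disjoint, no x < 2 has h(x) = h(2), so we compute h⁻¹(−34): −34 lies in (−∞, −26], so solve −8x − 10 = −34: x = (−34 + 10)/(−8) = 3.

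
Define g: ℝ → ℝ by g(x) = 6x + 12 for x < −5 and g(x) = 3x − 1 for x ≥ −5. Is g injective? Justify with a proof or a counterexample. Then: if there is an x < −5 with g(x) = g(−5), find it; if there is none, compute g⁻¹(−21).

Both pieces are strictly increasing (slopes 6 and 3), so each is injective on its own interval.
The left piece maps (−∞, −5) onto (−∞, −18); the right piece maps [−5, ∞) onto [−16, ∞).
These images are disjoint, so no value is attained by both pieces. Therefore g is injective.
Because the two images are disjoint, no x < −5 has g(x) = g(−5), so we compute g⁻¹(−21): −21 lies in (−∞, −18), so solve 6x + 12 = −21: x = (−21 − 12)/6 = −11/2.

-11/2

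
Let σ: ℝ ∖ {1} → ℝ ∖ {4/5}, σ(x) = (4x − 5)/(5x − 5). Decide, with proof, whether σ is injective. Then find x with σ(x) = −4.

25/24

Suppose σ(s) = σ(t). Cross-multiplying: (4s − 5)(5t − 5) = (4t − 5)(5s − 5).
Expanding both sides and cancelling the symmetric terms leaves 5·(s − t) = 0. Since 5 ≠ 0, s = t. Thus σ is injective.
Solving σ(x) = −4: cross-multiplying gives 4x − 5 = −4(5x − 5), which rearranges to 24x = 25, so x = 25/24.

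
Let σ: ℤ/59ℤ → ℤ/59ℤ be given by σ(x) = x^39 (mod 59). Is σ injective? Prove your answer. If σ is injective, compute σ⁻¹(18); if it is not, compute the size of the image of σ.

50

Since 59 is prime, the nonzero elements of ℤ/59ℤ form a cyclic group of order 58.
As gcd(39, 58) = 1, raising to the 39th power is a bijection on this group: if a^39 ≡ b^39 then (ab^{−1})^39 = 1, and the only element of order dividing gcd(39, 58) = 1 is 1, so a = b.
With σ(0) = 0 this makes σ injective on all of ℤ/59ℤ, hence bijective (finite equal-size domain and codomain). In particular σ is injective.
Since σ is injective, we find the preimage of 18. The inverse of x ↦ x^39 on (ℤ/59ℤ)^× is x ↦ x^3, because 39·3 = 117 = 2·58 + 1 ≡ 1 (mod 58) and x^{58} = 1 for x ≠ 0 (Fermat). So σ⁻¹(18) = 18^3 mod 59.
Repeated squaring mod 59: 18^1 ≡ 18, 18^2 ≡ 18² = 324 ≡ 29. Since 3 = 2 + 1, 18^3 ≡ 29·18: 29·18 = 522 ≡ 50. So 18^3 ≡ 50 (mod 59).
Hence σ⁻¹(18) = 50.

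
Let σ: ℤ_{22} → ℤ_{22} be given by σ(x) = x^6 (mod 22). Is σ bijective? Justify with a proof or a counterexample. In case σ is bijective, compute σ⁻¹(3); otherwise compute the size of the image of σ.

12

σ(10): Repeated squaring mod 22: 10^1 ≡ 10, 10^2 ≡ 10² = 100 ≡ 12, 10^4 ≡ 12² = 144 ≡ 12. Since 6 = 4 + 2, 10^6 ≡ 12·12: 12·12 = 144 ≡ 12. So 10^6 ≡ 12 (mod 22).
σ(12): Repeated squaring mod 22: 12^1 ≡ 12, 12^2 ≡ 12² = 144 ≡ 12, 12^4 ≡ 12² = 144 ≡ 12. Since 6 = 4 + 2, 12^6 ≡ 12·12: 12·12 = 144 ≡ 12. So 12^6 ≡ 12 (mod 22).
So σ(10) = σ(12) = 12 while 10 ≠ 12, so σ is not injective, hence not bijective.
Since σ is not bijective, we determine |image(σ)|. Computing x^6 mod 22 for each x (by repeated squaring, reducing mod 22 at every step), the values σ(0), σ(1), …, σ(21) are: 0, 1, 20, 3, 4, 5, 16, 15, 14, 9, 12, 11, 12, 9, 14, 15, 16, 5, 4, 3, 20, 1.
The distinct values are {0, 1, 3, 4, 5, 9, 11, 12, 14, 15, 16, 20}; there are 12 of them.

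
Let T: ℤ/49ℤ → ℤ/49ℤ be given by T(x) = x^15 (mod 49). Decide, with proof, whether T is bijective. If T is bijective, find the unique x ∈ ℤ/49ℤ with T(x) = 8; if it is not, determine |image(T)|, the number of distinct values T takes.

T(3): Repeated squaring mod 49: 3^1 ≡ 3, 3^2 ≡ 3² = 9, 3^4 ≡ 9² = 81 ≡ 32, 3^8 ≡ 32² = 1024 ≡ 44. Since 15 = 8 + 4 + 2 + 1, 3^15 ≡ 44·32·9·3: 44·32 = 1408 ≡ 36, then 36·9 = 324 ≡ 30, then 30·3 = 90 ≡ 41. So 3^15 ≡ 41 (mod 49).
T(5): Repeated squaring mod 49: 5^1 ≡ 5, 5^2 ≡ 5² = 25, 5^4 ≡ 25² = 625 ≡ 37, 5^8 ≡ 37² = 1369 ≡ 46. Since 15 = 8 + 4 + 2 + 1, 5^15 ≡ 46·37·25·5: 46·37 = 1702 ≡ 36, then 36·25 = 900 ≡ 18, then 18·5 = 90 ≡ 41. So 5^15 ≡ 41 (mod 49).
So T(3) = T(5) = 41 while 3 ≠ 5, therefore T is not injective, hence not bijective.
Since T is not bijective, we determine |image(T)|. Computing x^15 mod 49 for each x (by repeated squaring, reducing mod 49 at every step), the values T(0), T(1), …, T(48) are: 0, 1, 36, 41, 22, 41, 6, 0, 8, 15, 6, 36, 20, 13, 0, 15, 43, 20, 1, 48, 20, 0, 22, 22, 34, 15, 27, 27, 0, 29, 1, 48, 29, 6, 34, 0, 36, 29, 13, 43, 34, 41, 0, 43, 8, 27, 8, 13, 48.
The distinct values are {0, 1, 6, 8, 13, 15, 20, 22, 27, 29, 34, 36, 41, 43, 48}; there are 15 of them.

15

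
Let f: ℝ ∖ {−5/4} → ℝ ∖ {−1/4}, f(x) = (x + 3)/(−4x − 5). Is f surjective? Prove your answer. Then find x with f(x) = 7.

For any y ≠ −1/4, solving y(−4x − 5) = x + 3 for x gives a well-defined x ≠ −5/4. So f is surjective.
Solving f(x) = 7: cross-multiplying gives x + 3 = 7(−4x − 5), which rearranges to 29x = −38, so x = −38/29.

-38/29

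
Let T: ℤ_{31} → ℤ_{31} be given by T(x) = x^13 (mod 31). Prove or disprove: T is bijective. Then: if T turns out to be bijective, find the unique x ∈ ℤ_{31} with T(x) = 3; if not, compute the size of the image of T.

17

Since 31 is prime, the nonzero elements of ℤ_{31} form a cyclic group of order 30.
As gcd(13, 30) = 1, raising to the 13th power is a bijection on this group: if a^13 ≡ b^13 then (ab^{−1})^13 = 1, and the only element of order dividing gcd(13, 30) = 1 is 1, so a = b.
With T(0) = 0 this makes T injective on all of ℤ_{31}, hence bijective (finite equal-size domain and codomain). In particular T is bijective.
Since T is bijective, we find the preimage of 3. The inverse of x ↦ x^13 on (ℤ_{31})^× is x ↦ x^7, because 13·7 = 91 = 3·30 + 1 ≡ 1 (mod 30) and x^{30} = 1 for x ≠ 0 (Fermat). So T⁻¹(3) = 3^7 mod 31.
Repeated squaring mod 31: 3^1 ≡ 3, 3^2 ≡ 3² = 9, 3^4 ≡ 9² = 81 ≡ 19. Since 7 = 4 + 2 + 1, 3^7 ≡ 19·9·3: 19·9 = 171 ≡ 16, then 16·3 = 48 ≡ 17. So 3^7 ≡ 17 (mod 31).
Hence T⁻¹(3) = 17.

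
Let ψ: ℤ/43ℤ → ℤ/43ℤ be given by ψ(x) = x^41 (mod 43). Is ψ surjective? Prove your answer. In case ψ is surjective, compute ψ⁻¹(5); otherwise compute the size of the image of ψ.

Since 43 is prime, the nonzero elements of ℤ/43ℤ form a cyclic group of order 42.
As gcd(41, 42) = 1, raising to the 41st power is a bijection on this group: if s^41 ≡ t^41 then (st^{−1})^41 = 1, and the only element of order dividing gcd(41, 42) = 1 is 1, so s = t.
With ψ(0) = 0 this makes ψ injective on all of ℤ/43ℤ, hence bijective (finite equal-size domain and codomain). In particular ψ is surjective.
Since ψ is surjective, we find the preimage of 5. The inverse of x ↦ x^41 on (ℤ/43ℤ)^× is x ↦ x^41, because 41·41 = 1681 = 40·42 + 1 ≡ 1 (mod 42) and x^{42} = 1 for x ≠ 0 (Fermat). So ψ⁻¹(5) = 5^41 mod 43.
Repeated squaring mod 43: 5^1 ≡ 5, 5^2 ≡ 5² = 25, 5^4 ≡ 25² = 625 ≡ 23, 5^8 ≡ 23² = 529 ≡ 13, 5^16 ≡ 13² = 169 ≡ 40, 5^32 ≡ 40² = 1600 ≡ 9. Since 41 = 32 + 8 + 1, 5^41 ≡ 9·13·5: 9·13 = 117 ≡ 31, then 31·5 = 155 ≡ 26. So 5^41 ≡ 26 (mod 43).
Hence ψ⁻¹(5) = 26.

26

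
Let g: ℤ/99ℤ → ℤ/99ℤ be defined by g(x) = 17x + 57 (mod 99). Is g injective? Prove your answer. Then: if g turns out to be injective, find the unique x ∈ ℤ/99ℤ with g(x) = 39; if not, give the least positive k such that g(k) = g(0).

Recall: g is injective when g(u) = g(v) forces u = v.
Suppose g(u) = g(v) in ℤ/99ℤ. Then 17u + 57 ≡ 17v + 57 (mod 99), thus 17(u − v) ≡ 0 (mod 99).
Since gcd(17, 99) = 1, 17 is invertible modulo 99, therefore u − v ≡ 0 (mod 99), i.e. u = v.
Thus g is injective.
We now compute 17⁻¹ mod 99 explicitly. Euclid's algorithm: 99 = 5·17 + 14, 17 = 1·14 + 3, 14 = 4·3 + 2, 3 = 1·2 + 1; back-substituting gives 1 = 35·17 − 6·99, so 17⁻¹ ≡ 35 (mod 99).
Since g is injective, we compute g⁻¹(39): solve 17x + 57 ≡ 39 (mod 99), i.e. 17x ≡ 81 (mod 99).
Multiplying by 17⁻¹ = 35 gives x ≡ 35·81 = 2835 = 28·99 + 63 ≡ 63 (mod 99).
Check: g(63) = 17·63 + 57 = 1128 = 11·99 + 39 ≡ 39 (mod 99).

63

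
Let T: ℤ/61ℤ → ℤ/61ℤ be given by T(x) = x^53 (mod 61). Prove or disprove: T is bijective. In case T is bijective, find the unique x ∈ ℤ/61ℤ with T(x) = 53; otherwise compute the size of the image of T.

Since 61 is prime, the nonzero elements of ℤ/61ℤ form a cyclic group of order 60.
As gcd(53, 60) = 1, raising to the 53rd power is a bijection on this group: if x_1^53 ≡ x_2^53 then (x_1x_2^{−1})^53 = 1, and the only element of order dividing gcd(53, 60) = 1 is 1, so x_1 = x_2.
With T(0) = 0 this makes T injective on all of ℤ/61ℤ, hence bijective (finite equal-size domain and codomain). In particular T is bijective.
Since T is bijective, we find the preimage of 53. The inverse of x ↦ x^53 on (ℤ/61ℤ)^× is x ↦ x^17, because 53·17 = 901 = 15·60 + 1 ≡ 1 (mod 60) and x^{60} = 1 for x ≠ 0 (Fermat). So T⁻¹(53) = 53^17 mod 61.
Repeated squaring mod 61: 53^1 ≡ 53, 53^2 ≡ 53² = 2809 ≡ 3, 53^4 ≡ 3² = 9, 53^8 ≡ 9² = 81 ≡ 20, 53^16 ≡ 20² = 400 ≡ 34. Since 17 = 16 + 1, 53^17 ≡ 34·53: 34·53 = 1802 ≡ 33. So 53^17 ≡ 33 (mod 61).
Hence T⁻¹(53) = 33.

33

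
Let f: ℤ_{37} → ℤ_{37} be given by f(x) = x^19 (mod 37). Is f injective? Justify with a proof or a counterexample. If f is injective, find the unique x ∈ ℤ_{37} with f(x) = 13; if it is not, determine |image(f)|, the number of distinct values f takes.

Since 37 is prime, the nonzero elements of ℤ_{37} form a cyclic group of order 36.
As gcd(19, 36) = 1, raising to the 19th power is a bijection on this group: if x_1^19 ≡ x_2^19 then (x_1x_2^{−1})^19 = 1, and the only element of order dividing gcd(19, 36) = 1 is 1, so x_1 = x_2.
With f(0) = 0 this makes f injective on all of ℤ_{37}, hence bijective (finite equal-size domain and codomain). In particular f is injective.
Since f is injective, we find the preimage of 13. The inverse of x ↦ x^19 on (ℤ_{37})^× is x ↦ x^19, because 19·19 = 361 = 10·36 + 1 ≡ 1 (mod 36) and x^{36} = 1 for x ≠ 0 (Fermat). So f⁻¹(13) = 13^19 mod 37.
Repeated squaring mod 37: 13^1 ≡ 13, 13^2 ≡ 13² = 169 ≡ 21, 13^4 ≡ 21² = 441 ≡ 34, 13^8 ≡ 34² = 1156 ≡ 9, 13^16 ≡ 9² = 81 ≡ 7. Since 19 = 16 + 2 + 1, 13^19 ≡ 7·21·13: 7·21 = 147 ≡ 36, then 36·13 = 468 ≡ 24. So 13^19 ≡ 24 (mod 37).
Hence f⁻¹(13) = 24.

24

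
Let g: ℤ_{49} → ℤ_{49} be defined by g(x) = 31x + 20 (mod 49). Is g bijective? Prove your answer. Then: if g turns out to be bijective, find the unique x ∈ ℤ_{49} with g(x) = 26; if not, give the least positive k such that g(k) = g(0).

If g(x_1) = g(x_2), then 31x_1 ≡ 31x_2 (mod 49). Because gcd(31, 49) = 1, we may cancel 31 to get x_1 ≡ x_2 (mod 49).
We now compute 31⁻¹ mod 49 explicitly. Euclid's algorithm: 49 = 1·31 + 18, 31 = 1·18 + 13, 18 = 1·13 + 5, 13 = 2·5 + 3, 5 = 1·3 + 2, 3 = 1·2 + 1; back-substituting gives 1 = 19·31 − 12·49, so 31⁻¹ ≡ 19 (mod 49).
Then y ↦ 19(y − 20) is a two-sided inverse to g, so every y ∈ ℤ_{49} has a preimage.
Hence g is bijective.
Since g is bijective, we find g⁻¹(26): we need 31x ≡ 26 − 20 ≡ 6 (mod 49). Using 31⁻¹ = 19: x ≡ 19·6 = 114 = 2·49 + 16, so x = 16.
Check: g(16) = 31·16 + 20 = 516 = 10·49 + 26 ≡ 26 (mod 49).

16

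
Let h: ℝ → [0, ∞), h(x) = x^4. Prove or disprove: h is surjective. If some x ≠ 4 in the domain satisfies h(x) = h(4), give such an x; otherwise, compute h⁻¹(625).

For any y ∈ [0, ∞), x = y^{1/4} ∈ ℝ satisfies x^4 = y, so h is surjective.
For the follow-up, such an x exists: taking x = −4 ∈ ℝ gives h(−4) = 256 = h(4) with −4 ≠ 4.

-4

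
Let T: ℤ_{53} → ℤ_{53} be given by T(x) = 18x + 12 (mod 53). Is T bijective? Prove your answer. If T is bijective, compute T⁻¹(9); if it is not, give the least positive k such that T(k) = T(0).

44

If T(u) = T(v), then 18u ≡ 18v (mod 53). Because gcd(18, 53) = 1, we may cancel 18 to get u ≡ v (mod 53).
We now compute 18⁻¹ mod 53 explicitly. Euclid's algorithm: 53 = 2·18 + 17, 18 = 1·17 + 1; back-substituting gives 1 = 3·18 − 1·53, so 18⁻¹ ≡ 3 (mod 53).
Then y ↦ 3(y − 12) is a two-sided inverse to T, so every y ∈ ℤ_{53} has a preimage.
Therefore T is bijective.
Since T is bijective, we find T⁻¹(9): we need 18x ≡ 9 − 12 ≡ 50 (mod 53). Using 18⁻¹ = 3: x ≡ 3·50 = 150 = 2·53 + 44, so x = 44.
Check: T(44) = 18·44 + 12 = 804 = 15·53 + 9 ≡ 9 (mod 53).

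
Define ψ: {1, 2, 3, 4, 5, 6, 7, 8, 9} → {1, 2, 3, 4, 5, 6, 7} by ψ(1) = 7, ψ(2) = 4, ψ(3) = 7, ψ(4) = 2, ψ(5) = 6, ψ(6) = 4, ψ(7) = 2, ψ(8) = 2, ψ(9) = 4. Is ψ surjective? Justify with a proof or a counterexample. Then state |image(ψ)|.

No element maps to 1, so ψ is not surjective.
The image of ψ is {2, 4, 6, 7}, which has 4 elements.

4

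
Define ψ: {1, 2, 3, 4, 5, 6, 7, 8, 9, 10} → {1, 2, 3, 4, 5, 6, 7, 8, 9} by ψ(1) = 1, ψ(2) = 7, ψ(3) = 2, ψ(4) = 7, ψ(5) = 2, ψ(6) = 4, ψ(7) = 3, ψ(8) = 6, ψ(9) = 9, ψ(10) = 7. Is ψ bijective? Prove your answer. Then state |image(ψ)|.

ψ(2) = 7 = ψ(4) with 2 ≠ 4, so ψ is not injective, hence not bijective.
The image of ψ is {1, 2, 3, 4, 6, 7, 9}, which has 7 elements.

7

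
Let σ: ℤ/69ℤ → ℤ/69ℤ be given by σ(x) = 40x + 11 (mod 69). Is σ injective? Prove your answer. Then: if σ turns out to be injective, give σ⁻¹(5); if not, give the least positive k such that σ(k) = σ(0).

24

If σ(u) = σ(v), then 40u ≡ 40v (mod 69). Because gcd(40, 69) = 1, we may cancel 40 to get u ≡ v (mod 69).
Hence σ is injective.
We now compute 40⁻¹ mod 69 explicitly. Euclid's algorithm: 69 = 1·40 + 29, 40 = 1·29 + 11, 29 = 2·11 + 7, 11 = 1·7 + 4, 7 = 1·4 + 3, 4 = 1·3 + 1; back-substituting gives 1 = 19·40 − 11·69, so 40⁻¹ ≡ 19 (mod 69).
Since σ is injective, we compute σ⁻¹(5): solve 40x + 11 ≡ 5 (mod 69), i.e. 40x ≡ 63 (mod 69).
Multiplying by 40⁻¹ = 19 gives x ≡ 19·63 = 1197 = 17·69 + 24 ≡ 24 (mod 69).
Check: σ(24) = 40·24 + 11 = 971 = 14·69 + 5 ≡ 5 (mod 69).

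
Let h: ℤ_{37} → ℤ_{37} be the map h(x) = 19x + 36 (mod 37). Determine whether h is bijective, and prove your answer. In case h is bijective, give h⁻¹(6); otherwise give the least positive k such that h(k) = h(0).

14

Suppose h(s) = h(t) in ℤ_{37}. Then 19s + 36 ≡ 19t + 36 (mod 37), therefore 19(s − t) ≡ 0 (mod 37).
Since gcd(19, 37) = 1, 19 is invertible modulo 37, therefore s − t ≡ 0 (mod 37), i.e. s = t.
We now compute 19⁻¹ mod 37 explicitly. Euclid's algorithm: 37 = 1·19 + 18, 19 = 1·18 + 1; back-substituting gives 1 = 2·19 − 1·37, so 19⁻¹ ≡ 2 (mod 37).
Then y ↦ 2(y − 36) is a two-sided inverse to h, so every y ∈ ℤ_{37} has a preimage.
So h is bijective.
Since h is bijective, we find h⁻¹(6): we need 19x ≡ 6 − 36 ≡ 7 (mod 37). Using 19⁻¹ = 2: x ≡ 2·7 = 14, so x = 14.
Check: h(14) = 19·14 + 36 = 302 = 8·37 + 6 ≡ 6 (mod 37).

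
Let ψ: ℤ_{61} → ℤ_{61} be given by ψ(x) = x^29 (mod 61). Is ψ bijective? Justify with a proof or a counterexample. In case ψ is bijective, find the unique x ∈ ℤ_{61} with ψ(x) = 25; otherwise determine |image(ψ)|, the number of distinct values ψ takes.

22

Since 61 is prime, the nonzero elements of ℤ_{61} form a cyclic group of order 60.
As gcd(29, 60) = 1, raising to the 29th power is a bijection on this group: if s^29 ≡ t^29 then (st^{−1})^29 = 1, and the only element of order dividing gcd(29, 60) = 1 is 1, so s = t.
With ψ(0) = 0 this makes ψ injective on all of ℤ_{61}, hence bijective (finite equal-size domain and codomain). In particular ψ is bijective.
Since ψ is bijective, we find the preimage of 25. The inverse of x ↦ x^29 on (ℤ_{61})^× is x ↦ x^29, because 29·29 = 841 = 14·60 + 1 ≡ 1 (mod 60) and x^{60} = 1 for x ≠ 0 (Fermat). So ψ⁻¹(25) = 25^29 mod 61.
Repeated squaring mod 61: 25^1 ≡ 25, 25^2 ≡ 25² = 625 ≡ 15, 25^4 ≡ 15² = 225 ≡ 42, 25^8 ≡ 42² = 1764 ≡ 56, 25^16 ≡ 56² = 3136 ≡ 25. Since 29 = 16 + 8 + 4 + 1, 25^29 ≡ 25·56·42·25: 25·56 = 1400 ≡ 58, then 58·42 = 2436 ≡ 57, then 57·25 = 1425 ≡ 22. So 25^29 ≡ 22 (mod 61).
Hence ψ⁻¹(25) = 22.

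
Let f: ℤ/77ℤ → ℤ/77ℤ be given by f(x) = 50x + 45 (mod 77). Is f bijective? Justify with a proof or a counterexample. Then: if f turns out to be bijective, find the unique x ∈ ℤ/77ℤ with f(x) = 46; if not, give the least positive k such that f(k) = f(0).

57

Suppose f(s) = f(t) in ℤ/77ℤ. Then 50s + 45 ≡ 50t + 45 (mod 77), hence 50(s − t) ≡ 0 (mod 77).
Since gcd(50, 77) = 1, 50 is invertible modulo 77, thus s − t ≡ 0 (mod 77), i.e. s = t.
We now compute 50⁻¹ mod 77 explicitly. Euclid's algorithm: 77 = 1·50 + 27, 50 = 1·27 + 23, 27 = 1·23 + 4, 23 = 5·4 + 3, 4 = 1·3 + 1; back-substituting gives 1 = 57·50 − 37·77, so 50⁻¹ ≡ 57 (mod 77).
Then y ↦ 57(y − 45) is a two-sided inverse to f, so every y ∈ ℤ/77ℤ has a preimage.
Hence f is bijective.
Since f is bijective, we find f⁻¹(46): we need 50x ≡ 46 − 45 ≡ 1 (mod 77). Using 50⁻¹ = 57: x ≡ 57·1 = 57, so x = 57.
Check: f(57) = 50·57 + 45 = 2895 = 37·77 + 46 ≡ 46 (mod 77).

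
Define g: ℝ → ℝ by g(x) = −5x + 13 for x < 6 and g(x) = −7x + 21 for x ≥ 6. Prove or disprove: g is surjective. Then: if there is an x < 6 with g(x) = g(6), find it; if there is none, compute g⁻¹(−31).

52/7

Both pieces are strictly decreasing (slopes −5 and −7), so each is injective on its own interval.
The left piece maps (−∞, 6) onto (−17, ∞); the right piece maps [6, ∞) onto (−∞, −21].
The union (−17, ∞) ∪ (−∞, −21] omits the interval between −17 and −21; in particular −17 has no preimage. So g is not surjective.
Because the two images are disjoint, no x < 6 has g(x) = g(6), so we compute g⁻¹(−31): −31 lies in (−∞, −21], so solve −7x + 21 = −31: x = (−31 − 21)/(−7) = 52/7.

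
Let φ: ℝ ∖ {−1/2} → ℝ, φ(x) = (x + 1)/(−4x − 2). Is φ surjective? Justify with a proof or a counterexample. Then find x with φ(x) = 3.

If φ(x) = −1/4, cross-multiplying gives −4(x + 1) = 1(−4x − 2), which simplifies to −4 = −2 — false.  So −1/4 has no preimage and φ is not surjective.
Solving φ(x) = 3: cross-multiplying gives x + 1 = 3(−4x − 2), which rearranges to 13x = −7, so x = −7/13.

-7/13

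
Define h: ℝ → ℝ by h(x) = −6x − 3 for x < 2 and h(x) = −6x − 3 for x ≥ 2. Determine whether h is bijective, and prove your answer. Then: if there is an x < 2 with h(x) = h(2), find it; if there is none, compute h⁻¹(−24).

Both pieces are strictly decreasing (slopes −6 and −6), so each is injective on its own interval.
The left piece maps (−∞, 2) onto (−15, ∞); the right piece maps [2, ∞) onto (−∞, −15].
Since −15 = −15, the images partition ℝ: h is injective and surjective, hence bijective.
Because the two images are disjoint, no x < 2 has h(x) = h(2), so we compute h⁻¹(−24): −24 lies in (−∞, −15], so solve −6x − 3 = −24: x = (−24 + 3)/(−6) = 7/2.

7/2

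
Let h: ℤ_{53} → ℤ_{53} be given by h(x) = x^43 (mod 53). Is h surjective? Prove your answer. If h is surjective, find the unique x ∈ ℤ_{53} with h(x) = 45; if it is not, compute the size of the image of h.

Since 53 is prime, the nonzero elements of ℤ_{53} form a cyclic group of order 52.
As gcd(43, 52) = 1, raising to the 43rd power is a bijection on this group: if x_1^43 ≡ x_2^43 then (x_1x_2^{−1})^43 = 1, and the only element of order dividing gcd(43, 52) = 1 is 1, so x_1 = x_2.
With h(0) = 0 this makes h injective on all of ℤ_{53}, hence bijective (finite equal-size domain and codomain). In particular h is surjective.
Since h is surjective, we find the preimage of 45. The inverse of x ↦ x^43 on (ℤ_{53})^× is x ↦ x^23, because 43·23 = 989 = 19·52 + 1 ≡ 1 (mod 52) and x^{52} = 1 for x ≠ 0 (Fermat). So h⁻¹(45) = 45^23 mod 53.
Repeated squaring mod 53: 45^1 ≡ 45, 45^2 ≡ 45² = 2025 ≡ 11, 45^4 ≡ 11² = 121 ≡ 15, 45^8 ≡ 15² = 225 ≡ 13, 45^16 ≡ 13² = 169 ≡ 10. Since 23 = 16 + 4 + 2 + 1, 45^23 ≡ 10·15·11·45: 10·15 = 150 ≡ 44, then 44·11 = 484 ≡ 7, then 7·45 = 315 ≡ 50. So 45^23 ≡ 50 (mod 53).
Hence h⁻¹(45) = 50.

50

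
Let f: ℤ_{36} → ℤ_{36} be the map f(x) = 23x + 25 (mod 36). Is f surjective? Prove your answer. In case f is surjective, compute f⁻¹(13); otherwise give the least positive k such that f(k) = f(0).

Since gcd(23, 36) = 1, 23 is invertible modulo 36. Euclid's algorithm: 36 = 1·23 + 13, 23 = 1·13 + 10, 13 = 1·10 + 3, 10 = 3·3 + 1; back-substituting gives 1 = 11·23 − 7·36, so 23⁻¹ ≡ 11 (mod 36).
For any y ∈ ℤ_{36}, x = 11(y − 25) mod 36 satisfies f(x) = 23·11(y − 25) + 25 ≡ y (since 23·11 ≡ 1 mod 36). So every y has a preimage.
Therefore f is surjective.
Since f is surjective, we find f⁻¹(13): we need 23x ≡ 13 − 25 ≡ 24 (mod 36). Using 23⁻¹ = 11: x ≡ 11·24 = 264 = 7·36 + 12, so x = 12.
Check: f(12) = 23·12 + 25 = 301 = 8·36 + 13 ≡ 13 (mod 36).

12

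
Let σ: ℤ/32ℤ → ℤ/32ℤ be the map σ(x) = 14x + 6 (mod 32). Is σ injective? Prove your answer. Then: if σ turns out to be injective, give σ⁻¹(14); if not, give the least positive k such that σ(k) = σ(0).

16

By definition, σ is injective if σ(x_1) = σ(x_2) implies x_1 = x_2.
We have gcd(14, 32) = 2 > 1. Taking x_1 = 0 and x_2 = 16: σ(0) = 6 and σ(16) = 14·16 + 6 = 230 ≡ 6 (mod 32).
So σ(0) = σ(16) while 0 ≠ 16, thus σ is not injective.
Since σ is not injective, we find the least positive k with σ(k) = σ(0): this means 14k ≡ 0 (mod 32), i.e. 32 ∣ 14k. Since gcd(14, 32) = 2, dividing through by 2 this holds exactly when 16 ∣ 7k, and as gcd(7, 16) = 1, exactly when 16 ∣ k.
The smallest positive such k is 16.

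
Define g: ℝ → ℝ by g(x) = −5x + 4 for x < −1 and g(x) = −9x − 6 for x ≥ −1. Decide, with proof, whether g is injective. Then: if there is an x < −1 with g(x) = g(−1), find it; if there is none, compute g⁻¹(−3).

Both pieces are strictly decreasing (slopes −5 and −9), so each is injective on its own interval.
The left piece maps (−∞, −1) onto (9, ∞); the right piece maps [−1, ∞) onto (−∞, 3].
These images are disjoint, so no value is attained by both pieces. Thus g is injective.
Because the two images are disjoint, no x < −1 has g(x) = g(−1), so we compute g⁻¹(−3): −3 lies in (−∞, 3], so solve −9x − 6 = −3: x = (−3 + 6)/(−9) = −1/3.

-1/3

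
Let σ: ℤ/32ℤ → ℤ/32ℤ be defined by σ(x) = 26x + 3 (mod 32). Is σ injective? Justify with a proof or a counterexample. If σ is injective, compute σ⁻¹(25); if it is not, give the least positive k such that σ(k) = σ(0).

We have gcd(26, 32) = 2 > 1. Taking x_1 = 0 and x_2 = 16: σ(0) = 3 and σ(16) = 26·16 + 3 = 419 ≡ 3 (mod 32).
So σ(0) = σ(16) while 0 ≠ 16, thus σ is not injective.
Since σ is not injective, we find the least positive k with σ(k) = σ(0): this means 26k ≡ 0 (mod 32), i.e. 32 ∣ 26k. Since gcd(26, 32) = 2, dividing through by 2 this holds exactly when 16 ∣ 13k, and as gcd(13, 16) = 1, exactly when 16 ∣ k.
The smallest positive such k is 16.

16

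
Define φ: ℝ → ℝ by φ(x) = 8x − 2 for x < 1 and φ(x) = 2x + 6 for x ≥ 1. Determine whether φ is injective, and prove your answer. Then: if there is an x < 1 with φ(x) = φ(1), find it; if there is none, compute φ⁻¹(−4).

Both pieces are strictly increasing (slopes 8 and 2), so each is injective on its own interval.
The left piece maps (−∞, 1) onto (−∞, 6); the right piece maps [1, ∞) onto [8, ∞).
These images are disjoint, so no value is attained by both pieces. Hence φ is injective.
Because the two images are disjoint, no x < 1 has φ(x) = φ(1), so we compute φ⁻¹(−4): −4 lies in (−∞, 6), so solve 8x − 2 = −4: x = (−4 + 2)/8 = −1/4.

-1/4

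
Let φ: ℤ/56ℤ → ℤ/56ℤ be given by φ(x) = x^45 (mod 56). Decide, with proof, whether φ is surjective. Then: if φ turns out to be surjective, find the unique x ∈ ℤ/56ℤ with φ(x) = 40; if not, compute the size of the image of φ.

φ(2): Repeated squaring mod 56: 2^1 ≡ 2, 2^2 ≡ 2² = 4, 2^4 ≡ 4² = 16, 2^8 ≡ 16² = 256 ≡ 32, 2^16 ≡ 32² = 1024 ≡ 16, 2^32 ≡ 16² = 256 ≡ 32. Since 45 = 32 + 8 + 4 + 1, 2^45 ≡ 32·32·16·2: 32·32 = 1024 ≡ 16, then 16·16 = 256 ≡ 32, then 32·2 = 64 ≡ 8. So 2^45 ≡ 8 (mod 56).
φ(4): Repeated squaring mod 56: 4^1 ≡ 4, 4^2 ≡ 4² = 16, 4^4 ≡ 16² = 256 ≡ 32, 4^8 ≡ 32² = 1024 ≡ 16, 4^16 ≡ 16² = 256 ≡ 32, 4^32 ≡ 32² = 1024 ≡ 16. Since 45 = 32 + 8 + 4 + 1, 4^45 ≡ 16·16·32·4: 16·16 = 256 ≡ 32, then 32·32 = 1024 ≡ 16, then 16·4 = 64 ≡ 8. So 4^45 ≡ 8 (mod 56).
So φ(2) = φ(4) = 8 while 2 ≠ 4, thus φ is not injective.
A non-injective map from the 56-element set ℤ/56ℤ to itself takes at most 55 distinct values, so it cannot be surjective. So φ is not surjective.
Since φ is not surjective, we determine |image(φ)|. Computing x^45 mod 56 for each x (by repeated squaring, reducing mod 56 at every step), the values φ(0), φ(1), …, φ(55) are: 0, 1, 8, 27, 8, 13, 48, 7, 8, 1, 48, 43, 48, 13, 0, 15, 8, 41, 8, 27, 48, 21, 8, 15, 48, 1, 48, 27, 0, 29, 8, 55, 8, 41, 48, 35, 8, 29, 48, 15, 48, 41, 0, 43, 8, 13, 8, 55, 48, 49, 8, 43, 48, 29, 48, 55.
The distinct values are {0, 1, 7, 8, 13, 15, 21, 27, 29, 35, 41, 43, 48, 49, 55}; there are 15 of them.

15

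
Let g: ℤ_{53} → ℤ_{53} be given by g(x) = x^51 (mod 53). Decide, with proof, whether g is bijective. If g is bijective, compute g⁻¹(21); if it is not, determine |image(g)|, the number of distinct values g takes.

Since 53 is prime, the nonzero elements of ℤ_{53} form a cyclic group of order 52.
As gcd(51, 52) = 1, raising to the 51st power is a bijection on this group: if s^51 ≡ t^51 then (st^{−1})^51 = 1, and the only element of order dividing gcd(51, 52) = 1 is 1, so s = t.
With g(0) = 0 this makes g injective on all of ℤ_{53}, hence bijective (finite equal-size domain and codomain). In particular g is bijective.
Since g is bijective, we find the preimage of 21. The inverse of x ↦ x^51 on (ℤ_{53})^× is x ↦ x^51, because 51·51 = 2601 = 50·52 + 1 ≡ 1 (mod 52) and x^{52} = 1 for x ≠ 0 (Fermat). So g⁻¹(21) = 21^51 mod 53.
Repeated squaring mod 53: 21^1 ≡ 21, 21^2 ≡ 21² = 441 ≡ 17, 21^4 ≡ 17² = 289 ≡ 24, 21^8 ≡ 24² = 576 ≡ 46, 21^16 ≡ 46² = 2116 ≡ 49, 21^32 ≡ 49² = 2401 ≡ 16. Since 51 = 32 + 16 + 2 + 1, 21^51 ≡ 16·49·17·21: 16·49 = 784 ≡ 42, then 42·17 = 714 ≡ 25, then 25·21 = 525 ≡ 48. So 21^51 ≡ 48 (mod 53).
Hence g⁻¹(21) = 48.

48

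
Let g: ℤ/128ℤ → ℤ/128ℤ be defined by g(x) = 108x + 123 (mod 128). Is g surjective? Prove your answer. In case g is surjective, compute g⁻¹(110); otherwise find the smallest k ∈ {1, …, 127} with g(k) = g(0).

Recall that surjectivity means every element of the codomain has a preimage under g.
Since gcd(108, 128) = 4, we have 108x ≡ 0 (mod 4) for all x, so g(x) ≡ 3 (mod 4).
But 0 ≢ 3 (mod 4), so 0 ∈ ℤ/128ℤ has no preimage. So g is not surjective.
Since g is not surjective, we find the least positive k with g(k) = g(0): this means 108k ≡ 0 (mod 128), i.e. 128 ∣ 108k. Since gcd(108, 128) = 4, dividing through by 4 this holds exactly when 32 ∣ 27k, and as gcd(27, 32) = 1, exactly when 32 ∣ k.
The smallest positive such k is 32.

32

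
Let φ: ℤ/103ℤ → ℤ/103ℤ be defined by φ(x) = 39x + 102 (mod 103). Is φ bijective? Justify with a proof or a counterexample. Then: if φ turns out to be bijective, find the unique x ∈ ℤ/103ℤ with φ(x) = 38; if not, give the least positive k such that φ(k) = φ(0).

1

Recall that φ is injective when φ(u) = φ(v) forces u = v.
If φ(u) = φ(v), then 39u ≡ 39v (mod 103). Because gcd(39, 103) = 1, we may cancel 39 to get u ≡ v (mod 103).
We now compute 39⁻¹ mod 103 explicitly. Euclid's algorithm: 103 = 2·39 + 25, 39 = 1·25 + 14, 25 = 1·14 + 11, 14 = 1·11 + 3, 11 = 3·3 + 2, 3 = 1·2 + 1; back-substituting gives 1 = 37·39 − 14·103, so 39⁻¹ ≡ 37 (mod 103).
Then y ↦ 37(y − 102) is a two-sided inverse to φ, so every y ∈ ℤ/103ℤ has a preimage.
Hence φ is bijective.
Since φ is bijective, we find φ⁻¹(38): we need 39x ≡ 38 − 102 ≡ 39 (mod 103). Using 39⁻¹ = 37: x ≡ 37·39 = 1443 = 14·103 + 1, so x = 1.
Check: φ(1) = 39·1 + 102 = 141 = 1·103 + 38 ≡ 38 (mod 103).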